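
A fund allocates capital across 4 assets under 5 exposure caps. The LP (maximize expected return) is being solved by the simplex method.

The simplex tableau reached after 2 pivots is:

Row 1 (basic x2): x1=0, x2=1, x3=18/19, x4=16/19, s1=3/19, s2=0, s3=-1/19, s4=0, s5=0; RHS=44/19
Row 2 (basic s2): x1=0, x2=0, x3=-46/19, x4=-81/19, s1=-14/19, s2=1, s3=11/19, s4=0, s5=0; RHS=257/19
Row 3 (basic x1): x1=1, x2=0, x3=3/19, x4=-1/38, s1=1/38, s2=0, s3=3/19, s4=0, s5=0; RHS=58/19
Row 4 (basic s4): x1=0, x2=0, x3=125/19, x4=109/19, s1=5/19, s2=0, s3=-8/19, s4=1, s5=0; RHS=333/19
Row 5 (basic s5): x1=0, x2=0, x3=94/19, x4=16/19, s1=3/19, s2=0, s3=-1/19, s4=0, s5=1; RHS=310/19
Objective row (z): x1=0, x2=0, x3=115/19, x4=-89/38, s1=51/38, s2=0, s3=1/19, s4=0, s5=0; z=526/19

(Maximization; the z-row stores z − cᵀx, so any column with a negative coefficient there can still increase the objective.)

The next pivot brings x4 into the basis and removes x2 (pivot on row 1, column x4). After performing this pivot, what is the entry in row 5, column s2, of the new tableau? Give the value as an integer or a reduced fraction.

0

Pivot element is row 1, column x4: 16/19.
Normalize row 1: new (row 1, s2) = 0/(16/19) = 0.
row 5 ← row 5 − (16/19)·(new row 1): 0 − (16/19)·0 = 0.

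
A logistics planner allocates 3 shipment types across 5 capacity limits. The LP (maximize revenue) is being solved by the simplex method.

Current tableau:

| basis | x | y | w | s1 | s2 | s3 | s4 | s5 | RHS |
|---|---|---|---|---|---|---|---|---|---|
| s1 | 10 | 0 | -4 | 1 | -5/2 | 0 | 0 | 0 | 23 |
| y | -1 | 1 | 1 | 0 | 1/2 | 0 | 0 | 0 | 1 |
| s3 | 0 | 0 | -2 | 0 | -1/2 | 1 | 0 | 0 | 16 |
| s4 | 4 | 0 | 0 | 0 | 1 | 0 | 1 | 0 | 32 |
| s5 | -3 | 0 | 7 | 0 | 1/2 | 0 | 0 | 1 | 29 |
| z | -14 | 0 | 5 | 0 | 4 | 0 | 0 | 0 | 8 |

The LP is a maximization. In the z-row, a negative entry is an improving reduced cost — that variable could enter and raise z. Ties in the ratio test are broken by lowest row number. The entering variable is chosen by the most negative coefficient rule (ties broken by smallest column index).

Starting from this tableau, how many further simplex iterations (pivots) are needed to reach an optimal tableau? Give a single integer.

pivot: x in, s1 out → z = 201/5
pivot: w in, y out → z = 87/2
No improving column remains; optimal.

2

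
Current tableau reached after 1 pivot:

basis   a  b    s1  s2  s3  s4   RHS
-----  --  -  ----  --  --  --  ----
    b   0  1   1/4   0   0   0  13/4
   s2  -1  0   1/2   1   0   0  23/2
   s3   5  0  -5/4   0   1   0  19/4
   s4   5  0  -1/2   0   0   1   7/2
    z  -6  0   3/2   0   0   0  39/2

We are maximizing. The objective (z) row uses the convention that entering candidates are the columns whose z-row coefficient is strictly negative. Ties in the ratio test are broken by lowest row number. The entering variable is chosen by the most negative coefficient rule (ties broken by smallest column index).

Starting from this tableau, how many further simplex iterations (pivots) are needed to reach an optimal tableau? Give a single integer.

1

pivot: a in, s4 out → z = 237/10
No improving column remains; optimal.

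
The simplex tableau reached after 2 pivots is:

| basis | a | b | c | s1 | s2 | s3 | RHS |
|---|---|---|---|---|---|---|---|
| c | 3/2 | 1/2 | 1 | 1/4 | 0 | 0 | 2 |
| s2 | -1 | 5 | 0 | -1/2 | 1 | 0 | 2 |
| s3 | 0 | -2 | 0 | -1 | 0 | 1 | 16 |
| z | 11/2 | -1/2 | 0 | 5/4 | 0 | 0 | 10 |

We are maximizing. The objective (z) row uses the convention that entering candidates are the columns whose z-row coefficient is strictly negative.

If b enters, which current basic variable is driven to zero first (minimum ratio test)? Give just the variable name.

s2

Ratios: row 1 (c): 2/(1/2) = 4; row 2 (s2): 2/5 = 2/5; row 3 (s3): entry -2 ≤ 0, skip.
Minimum ratio 2/5 is in the s2 row, so s2 leaves.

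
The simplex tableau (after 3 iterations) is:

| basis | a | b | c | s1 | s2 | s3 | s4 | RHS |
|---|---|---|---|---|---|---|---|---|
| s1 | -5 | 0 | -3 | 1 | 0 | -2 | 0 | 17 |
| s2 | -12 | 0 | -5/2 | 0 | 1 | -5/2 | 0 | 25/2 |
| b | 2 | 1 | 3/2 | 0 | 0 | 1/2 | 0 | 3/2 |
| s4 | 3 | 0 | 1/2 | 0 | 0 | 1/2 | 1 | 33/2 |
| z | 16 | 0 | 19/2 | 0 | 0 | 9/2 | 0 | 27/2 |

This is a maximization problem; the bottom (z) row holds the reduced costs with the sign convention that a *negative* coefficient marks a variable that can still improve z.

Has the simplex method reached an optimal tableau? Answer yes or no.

yes

No objective-row coefficient is strictly negative, so no entering variable exists; the tableau is optimal.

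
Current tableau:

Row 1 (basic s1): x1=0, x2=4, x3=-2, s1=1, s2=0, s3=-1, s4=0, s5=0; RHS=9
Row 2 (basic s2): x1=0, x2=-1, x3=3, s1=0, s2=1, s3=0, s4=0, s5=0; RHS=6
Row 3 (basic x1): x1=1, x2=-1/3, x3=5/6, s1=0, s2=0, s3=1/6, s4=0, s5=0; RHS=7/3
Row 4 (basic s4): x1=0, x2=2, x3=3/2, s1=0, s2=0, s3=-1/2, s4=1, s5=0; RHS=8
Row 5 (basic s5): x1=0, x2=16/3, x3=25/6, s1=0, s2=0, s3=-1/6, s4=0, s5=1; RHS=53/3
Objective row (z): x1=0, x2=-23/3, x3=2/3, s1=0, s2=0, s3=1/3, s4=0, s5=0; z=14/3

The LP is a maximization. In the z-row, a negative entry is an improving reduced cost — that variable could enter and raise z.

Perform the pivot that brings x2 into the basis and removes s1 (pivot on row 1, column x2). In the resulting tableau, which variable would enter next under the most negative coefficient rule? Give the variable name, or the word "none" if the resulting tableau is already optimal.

Pivot element 4. New z-row = old z-row − (-23/3)·(row 1/4).
Updated z-row coefficients: x1: 0, x2: 0, x3: -19/6, s1: 23/12, s2: 0, s3: -19/12, s4: 0, s5: 0.
The most negative is -19/6 in column x3, so x3 would enter next.

x3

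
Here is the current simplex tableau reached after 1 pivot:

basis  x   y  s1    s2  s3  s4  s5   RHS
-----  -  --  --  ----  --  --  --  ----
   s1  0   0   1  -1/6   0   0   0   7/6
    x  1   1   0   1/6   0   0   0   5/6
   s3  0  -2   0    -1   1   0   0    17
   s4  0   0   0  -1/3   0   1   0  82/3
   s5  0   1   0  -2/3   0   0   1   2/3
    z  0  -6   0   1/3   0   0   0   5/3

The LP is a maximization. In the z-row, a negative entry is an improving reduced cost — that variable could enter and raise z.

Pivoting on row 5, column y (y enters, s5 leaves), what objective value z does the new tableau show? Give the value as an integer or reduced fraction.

17/3

Minimum ratio for y: (2/3)/1 = 2/3.
z changes by −(z-row coeff of y)·ratio = −(-6)·(2/3) = 4.
New z = 5/3 + 4 = 17/3.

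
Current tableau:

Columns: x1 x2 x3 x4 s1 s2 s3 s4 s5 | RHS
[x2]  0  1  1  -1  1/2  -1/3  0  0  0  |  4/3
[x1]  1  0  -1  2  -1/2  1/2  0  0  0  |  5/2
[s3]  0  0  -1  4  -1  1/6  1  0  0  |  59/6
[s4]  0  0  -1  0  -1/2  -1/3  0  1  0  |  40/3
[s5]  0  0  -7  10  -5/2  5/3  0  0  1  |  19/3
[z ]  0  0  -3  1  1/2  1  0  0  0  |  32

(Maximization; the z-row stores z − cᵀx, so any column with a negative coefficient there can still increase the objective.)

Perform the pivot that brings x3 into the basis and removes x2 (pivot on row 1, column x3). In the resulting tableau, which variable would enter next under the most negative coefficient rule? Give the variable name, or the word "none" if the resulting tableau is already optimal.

Pivot element 1. New z-row = old z-row − (-3)·(row 1/1).
Updated z-row coefficients: x1: 0, x2: 3, x3: 0, x4: -2, s1: 2, s2: 0, s3: 0, s4: 0, s5: 0.
The most negative is -2 in column x4, so x4 would enter next.

x4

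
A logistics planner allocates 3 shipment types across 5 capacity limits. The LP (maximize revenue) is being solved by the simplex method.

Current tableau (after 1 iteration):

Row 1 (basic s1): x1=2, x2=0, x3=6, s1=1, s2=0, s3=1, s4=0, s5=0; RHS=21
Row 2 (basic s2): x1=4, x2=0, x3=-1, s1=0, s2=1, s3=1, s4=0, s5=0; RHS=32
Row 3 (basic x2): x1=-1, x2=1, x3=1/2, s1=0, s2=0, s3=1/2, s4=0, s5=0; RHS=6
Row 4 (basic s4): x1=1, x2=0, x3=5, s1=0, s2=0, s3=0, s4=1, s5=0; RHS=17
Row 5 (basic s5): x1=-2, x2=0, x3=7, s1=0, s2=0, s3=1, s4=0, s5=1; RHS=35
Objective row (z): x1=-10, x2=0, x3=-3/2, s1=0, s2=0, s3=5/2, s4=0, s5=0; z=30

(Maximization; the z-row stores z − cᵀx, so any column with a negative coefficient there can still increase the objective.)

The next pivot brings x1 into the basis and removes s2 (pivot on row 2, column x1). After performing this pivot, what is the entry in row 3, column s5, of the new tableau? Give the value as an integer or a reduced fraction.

0

Pivot element is row 2, column x1: 4.
Normalize row 2: new (row 2, s5) = 0/4 = 0.
row 3 ← row 3 − (-1)·(new row 2): 0 − (-1)·0 = 0.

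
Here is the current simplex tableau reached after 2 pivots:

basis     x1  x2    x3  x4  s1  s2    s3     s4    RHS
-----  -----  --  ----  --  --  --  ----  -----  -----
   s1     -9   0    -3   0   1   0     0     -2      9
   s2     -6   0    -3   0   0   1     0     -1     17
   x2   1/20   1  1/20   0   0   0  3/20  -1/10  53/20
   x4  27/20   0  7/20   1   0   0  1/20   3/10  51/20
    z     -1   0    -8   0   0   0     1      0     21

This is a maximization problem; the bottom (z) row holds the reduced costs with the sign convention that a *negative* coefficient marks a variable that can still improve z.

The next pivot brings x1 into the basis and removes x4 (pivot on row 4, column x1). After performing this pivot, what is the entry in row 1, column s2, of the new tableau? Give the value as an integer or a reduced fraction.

0

Pivot element is row 4, column x1: 27/20.
Normalize row 4: new (row 4, s2) = 0/(27/20) = 0.
row 1 ← row 1 − (-9)·(new row 4): 0 − (-9)·0 = 0.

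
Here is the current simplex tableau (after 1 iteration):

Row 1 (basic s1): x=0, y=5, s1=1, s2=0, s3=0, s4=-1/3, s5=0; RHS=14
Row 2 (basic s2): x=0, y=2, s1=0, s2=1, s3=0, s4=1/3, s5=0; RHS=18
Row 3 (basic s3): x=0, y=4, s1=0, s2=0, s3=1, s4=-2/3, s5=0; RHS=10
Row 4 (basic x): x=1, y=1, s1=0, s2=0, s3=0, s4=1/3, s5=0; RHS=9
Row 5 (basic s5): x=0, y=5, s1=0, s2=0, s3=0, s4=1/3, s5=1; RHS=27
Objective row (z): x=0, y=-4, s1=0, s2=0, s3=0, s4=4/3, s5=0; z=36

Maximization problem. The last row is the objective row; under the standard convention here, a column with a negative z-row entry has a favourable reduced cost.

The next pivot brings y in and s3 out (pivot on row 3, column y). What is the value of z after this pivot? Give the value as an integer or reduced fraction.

46

Minimum ratio for y: 10/4 = 5/2.
z changes by −(z-row coeff of y)·ratio = −(-4)·(5/2) = 10.
New z = 36 + 10 = 46.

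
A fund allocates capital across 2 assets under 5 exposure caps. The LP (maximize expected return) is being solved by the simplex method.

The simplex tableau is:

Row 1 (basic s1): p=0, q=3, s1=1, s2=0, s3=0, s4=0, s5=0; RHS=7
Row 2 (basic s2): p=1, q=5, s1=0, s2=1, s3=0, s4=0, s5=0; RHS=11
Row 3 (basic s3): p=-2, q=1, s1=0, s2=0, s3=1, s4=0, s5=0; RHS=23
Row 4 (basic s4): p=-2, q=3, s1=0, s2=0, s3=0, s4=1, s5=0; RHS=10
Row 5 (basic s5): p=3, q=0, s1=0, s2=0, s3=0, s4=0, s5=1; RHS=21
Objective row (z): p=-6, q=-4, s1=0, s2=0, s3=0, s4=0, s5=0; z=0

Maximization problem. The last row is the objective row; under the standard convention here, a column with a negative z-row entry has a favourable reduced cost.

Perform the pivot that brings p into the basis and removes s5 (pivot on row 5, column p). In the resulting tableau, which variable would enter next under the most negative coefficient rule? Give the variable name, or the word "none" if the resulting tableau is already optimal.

q

Pivot element 3. New z-row = old z-row − (-6)·(row 5/3).
Updated z-row coefficients: p: 0, q: -4, s1: 0, s2: 0, s3: 0, s4: 0, s5: 2.
The most negative is -4 in column q, so q would enter next.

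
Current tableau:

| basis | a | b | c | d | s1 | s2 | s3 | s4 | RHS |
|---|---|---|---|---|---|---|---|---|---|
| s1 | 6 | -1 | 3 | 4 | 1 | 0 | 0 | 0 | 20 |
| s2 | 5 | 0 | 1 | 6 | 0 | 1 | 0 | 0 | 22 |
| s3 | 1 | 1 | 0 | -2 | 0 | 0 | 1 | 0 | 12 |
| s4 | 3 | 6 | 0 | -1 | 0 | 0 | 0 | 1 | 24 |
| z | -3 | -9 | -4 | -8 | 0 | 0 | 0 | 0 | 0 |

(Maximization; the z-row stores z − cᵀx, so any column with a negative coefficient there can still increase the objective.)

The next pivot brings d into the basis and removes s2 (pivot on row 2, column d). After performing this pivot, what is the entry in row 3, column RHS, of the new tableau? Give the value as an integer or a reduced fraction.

58/3

Pivot element is row 2, column d: 6.
Normalize row 2: new (row 2, RHS) = 22/6 = 11/3.
row 3 ← row 3 − (-2)·(new row 2): 12 − (-2)·(11/3) = 58/3.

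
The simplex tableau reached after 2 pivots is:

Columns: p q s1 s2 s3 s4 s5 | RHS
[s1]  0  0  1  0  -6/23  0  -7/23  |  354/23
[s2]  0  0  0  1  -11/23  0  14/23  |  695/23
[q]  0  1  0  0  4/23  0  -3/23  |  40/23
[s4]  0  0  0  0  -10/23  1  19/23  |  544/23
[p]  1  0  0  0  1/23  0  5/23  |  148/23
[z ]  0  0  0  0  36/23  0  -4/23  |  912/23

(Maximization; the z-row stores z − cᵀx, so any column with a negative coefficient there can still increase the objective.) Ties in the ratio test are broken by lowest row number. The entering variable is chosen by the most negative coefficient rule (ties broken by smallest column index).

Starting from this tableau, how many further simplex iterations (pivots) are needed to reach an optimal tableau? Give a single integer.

1

pivot: s5 in, s4 out → z = 848/19
No improving column remains; optimal.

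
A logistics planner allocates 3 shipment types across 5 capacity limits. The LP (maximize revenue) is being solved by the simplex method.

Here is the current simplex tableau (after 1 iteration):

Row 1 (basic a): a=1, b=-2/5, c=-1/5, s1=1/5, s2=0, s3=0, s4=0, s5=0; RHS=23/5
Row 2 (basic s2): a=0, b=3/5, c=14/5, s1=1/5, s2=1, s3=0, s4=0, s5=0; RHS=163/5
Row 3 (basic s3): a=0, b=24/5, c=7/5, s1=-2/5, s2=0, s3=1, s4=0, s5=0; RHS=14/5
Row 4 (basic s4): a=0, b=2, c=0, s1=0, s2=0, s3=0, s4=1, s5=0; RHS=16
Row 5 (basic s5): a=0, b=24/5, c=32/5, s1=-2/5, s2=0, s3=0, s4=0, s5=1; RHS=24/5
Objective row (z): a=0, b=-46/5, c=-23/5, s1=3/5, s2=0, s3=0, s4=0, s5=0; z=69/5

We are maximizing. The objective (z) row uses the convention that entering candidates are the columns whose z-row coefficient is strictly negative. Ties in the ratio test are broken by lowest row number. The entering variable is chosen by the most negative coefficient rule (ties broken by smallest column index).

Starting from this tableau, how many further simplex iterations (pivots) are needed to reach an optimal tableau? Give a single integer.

3

pivot: b in, s3 out → z = 115/6
pivot: c in, s5 out → z = 299/15
pivot: s1 in, a out → z = 124/5
No improving column remains; optimal.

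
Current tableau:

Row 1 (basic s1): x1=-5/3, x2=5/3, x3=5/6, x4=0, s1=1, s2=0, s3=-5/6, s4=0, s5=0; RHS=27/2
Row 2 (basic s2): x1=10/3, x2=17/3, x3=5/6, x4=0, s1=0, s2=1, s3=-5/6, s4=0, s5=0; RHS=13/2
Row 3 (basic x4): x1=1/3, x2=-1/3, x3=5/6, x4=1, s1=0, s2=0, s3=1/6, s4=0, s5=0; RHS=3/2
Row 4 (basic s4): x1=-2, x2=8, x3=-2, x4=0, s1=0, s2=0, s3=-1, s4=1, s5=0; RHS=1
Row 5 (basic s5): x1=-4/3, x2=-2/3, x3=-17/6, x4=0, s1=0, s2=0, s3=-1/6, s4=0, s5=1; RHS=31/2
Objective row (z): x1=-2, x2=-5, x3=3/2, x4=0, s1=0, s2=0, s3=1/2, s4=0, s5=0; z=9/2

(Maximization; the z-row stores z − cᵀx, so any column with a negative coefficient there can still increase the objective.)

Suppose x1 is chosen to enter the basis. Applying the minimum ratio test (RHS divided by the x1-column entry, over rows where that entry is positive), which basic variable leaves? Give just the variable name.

Ratios: row 1 (s1): entry -5/3 ≤ 0, skip; row 2 (s2): (13/2)/(10/3) = 39/20; row 3 (x4): (3/2)/(1/3) = 9/2; row 4 (s4): entry -2 ≤ 0, skip; row 5 (s5): entry -4/3 ≤ 0, skip.
Minimum ratio 39/20 is in the s2 row, so s2 leaves.

s2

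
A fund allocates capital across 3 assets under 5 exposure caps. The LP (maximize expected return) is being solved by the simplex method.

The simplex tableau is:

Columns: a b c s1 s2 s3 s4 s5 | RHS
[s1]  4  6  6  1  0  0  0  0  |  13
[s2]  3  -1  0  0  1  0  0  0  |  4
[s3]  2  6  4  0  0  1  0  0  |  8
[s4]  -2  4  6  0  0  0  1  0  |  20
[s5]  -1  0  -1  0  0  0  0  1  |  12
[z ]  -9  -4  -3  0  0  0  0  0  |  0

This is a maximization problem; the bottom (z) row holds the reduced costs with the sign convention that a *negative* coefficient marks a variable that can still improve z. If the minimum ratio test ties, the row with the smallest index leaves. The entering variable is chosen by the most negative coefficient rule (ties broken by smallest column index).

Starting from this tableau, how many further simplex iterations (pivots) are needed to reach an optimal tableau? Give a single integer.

2

pivot: a in, s2 out → z = 12
pivot: b in, s3 out → z = 88/5
No improving column remains; optimal.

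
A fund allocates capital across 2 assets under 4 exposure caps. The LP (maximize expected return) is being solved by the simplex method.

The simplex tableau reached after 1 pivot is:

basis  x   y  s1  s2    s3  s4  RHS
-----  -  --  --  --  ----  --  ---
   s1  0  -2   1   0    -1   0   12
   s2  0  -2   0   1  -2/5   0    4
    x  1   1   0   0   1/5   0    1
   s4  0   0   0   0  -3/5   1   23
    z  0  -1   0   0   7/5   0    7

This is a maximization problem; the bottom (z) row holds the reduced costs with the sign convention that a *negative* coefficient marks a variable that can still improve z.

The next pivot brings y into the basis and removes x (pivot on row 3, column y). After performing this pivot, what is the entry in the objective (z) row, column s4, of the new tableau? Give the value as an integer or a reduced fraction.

Pivot element is row 3, column y: 1.
Normalize row 3: new (row 3, s4) = 0/1 = 0.
z-row ← z-row − (-1)·(new row 3): 0 − (-1)·0 = 0.

0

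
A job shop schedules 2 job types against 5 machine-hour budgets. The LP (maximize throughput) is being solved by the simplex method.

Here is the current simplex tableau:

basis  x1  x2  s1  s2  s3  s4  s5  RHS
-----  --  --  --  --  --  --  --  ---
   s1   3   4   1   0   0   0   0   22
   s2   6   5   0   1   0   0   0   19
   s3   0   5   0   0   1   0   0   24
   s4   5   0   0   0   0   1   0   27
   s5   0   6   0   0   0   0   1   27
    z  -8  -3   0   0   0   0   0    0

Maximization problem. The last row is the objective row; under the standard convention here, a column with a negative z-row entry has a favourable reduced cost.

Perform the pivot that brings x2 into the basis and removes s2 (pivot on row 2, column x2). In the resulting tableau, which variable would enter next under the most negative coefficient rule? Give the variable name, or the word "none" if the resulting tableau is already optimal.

Pivot element 5. New z-row = old z-row − (-3)·(row 2/5).
Updated z-row coefficients: x1: -22/5, x2: 0, s1: 0, s2: 3/5, s3: 0, s4: 0, s5: 0.
The most negative is -22/5 in column x1, so x1 would enter next.

x1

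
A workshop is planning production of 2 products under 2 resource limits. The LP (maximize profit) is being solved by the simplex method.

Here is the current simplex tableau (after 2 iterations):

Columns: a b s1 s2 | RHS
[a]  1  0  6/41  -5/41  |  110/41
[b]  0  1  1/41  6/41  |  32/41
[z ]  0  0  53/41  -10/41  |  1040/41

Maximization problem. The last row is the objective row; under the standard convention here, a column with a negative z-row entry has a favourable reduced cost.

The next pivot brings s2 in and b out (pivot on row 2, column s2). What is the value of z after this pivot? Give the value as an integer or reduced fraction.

Minimum ratio for s2: (32/41)/(6/41) = 16/3.
z changes by −(z-row coeff of s2)·ratio = −(-10/41)·(16/3) = 160/123.
New z = 1040/41 + (160/123) = 80/3.

80/3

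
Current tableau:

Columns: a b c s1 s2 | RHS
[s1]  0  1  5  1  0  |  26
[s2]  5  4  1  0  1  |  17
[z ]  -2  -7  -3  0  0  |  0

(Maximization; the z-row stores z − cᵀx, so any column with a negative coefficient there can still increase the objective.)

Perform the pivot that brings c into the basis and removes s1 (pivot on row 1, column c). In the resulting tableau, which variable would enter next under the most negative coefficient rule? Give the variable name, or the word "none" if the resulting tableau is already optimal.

Pivot element 5. New z-row = old z-row − (-3)·(row 1/5).
Updated z-row coefficients: a: -2, b: -32/5, c: 0, s1: 3/5, s2: 0.
The most negative is -32/5 in column b, so b would enter next.

b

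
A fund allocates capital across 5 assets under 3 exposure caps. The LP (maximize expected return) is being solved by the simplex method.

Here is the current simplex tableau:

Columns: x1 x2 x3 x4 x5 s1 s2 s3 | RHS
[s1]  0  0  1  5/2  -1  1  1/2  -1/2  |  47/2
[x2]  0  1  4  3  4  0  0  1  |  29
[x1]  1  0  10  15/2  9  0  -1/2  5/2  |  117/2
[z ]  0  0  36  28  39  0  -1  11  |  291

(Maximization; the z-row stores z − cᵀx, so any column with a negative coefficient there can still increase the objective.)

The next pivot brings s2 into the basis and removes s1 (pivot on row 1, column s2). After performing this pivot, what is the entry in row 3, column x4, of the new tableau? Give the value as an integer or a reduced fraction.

10

Pivot element is row 1, column s2: 1/2.
Normalize row 1: new (row 1, x4) = (5/2)/(1/2) = 5.
row 3 ← row 3 − (-1/2)·(new row 1): 15/2 − (-1/2)·5 = 10.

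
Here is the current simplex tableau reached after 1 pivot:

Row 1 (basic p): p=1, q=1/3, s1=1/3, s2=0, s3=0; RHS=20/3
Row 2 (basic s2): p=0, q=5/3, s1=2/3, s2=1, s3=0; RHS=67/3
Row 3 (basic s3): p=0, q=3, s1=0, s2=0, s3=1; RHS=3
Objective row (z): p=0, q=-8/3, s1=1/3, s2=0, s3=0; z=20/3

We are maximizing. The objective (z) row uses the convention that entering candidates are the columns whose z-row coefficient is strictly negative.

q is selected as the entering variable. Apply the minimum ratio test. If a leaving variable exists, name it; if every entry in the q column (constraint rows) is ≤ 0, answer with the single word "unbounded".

s3

Ratios: row 1 (p): (20/3)/(1/3) = 20; row 2 (s2): (67/3)/(5/3) = 67/5; row 3 (s3): 3/3 = 1.
Minimum ratio is in the s3 row, so s3 leaves.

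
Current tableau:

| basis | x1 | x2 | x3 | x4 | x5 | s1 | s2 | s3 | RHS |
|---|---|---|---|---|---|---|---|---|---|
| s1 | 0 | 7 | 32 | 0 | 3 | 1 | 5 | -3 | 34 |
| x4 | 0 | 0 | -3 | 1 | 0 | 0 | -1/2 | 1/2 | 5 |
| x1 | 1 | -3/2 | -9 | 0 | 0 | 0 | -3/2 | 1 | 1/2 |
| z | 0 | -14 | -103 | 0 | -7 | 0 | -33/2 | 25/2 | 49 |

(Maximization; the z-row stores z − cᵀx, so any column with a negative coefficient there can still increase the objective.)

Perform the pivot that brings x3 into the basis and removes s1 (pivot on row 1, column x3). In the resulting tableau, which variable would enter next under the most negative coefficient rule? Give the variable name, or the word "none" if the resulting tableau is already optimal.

Pivot element 32. New z-row = old z-row − (-103)·(row 1/32).
Updated z-row coefficients: x1: 0, x2: 273/32, x3: 0, x4: 0, x5: 85/32, s1: 103/32, s2: -13/32, s3: 91/32.
The most negative is -13/32 in column s2, so s2 would enter next.

s2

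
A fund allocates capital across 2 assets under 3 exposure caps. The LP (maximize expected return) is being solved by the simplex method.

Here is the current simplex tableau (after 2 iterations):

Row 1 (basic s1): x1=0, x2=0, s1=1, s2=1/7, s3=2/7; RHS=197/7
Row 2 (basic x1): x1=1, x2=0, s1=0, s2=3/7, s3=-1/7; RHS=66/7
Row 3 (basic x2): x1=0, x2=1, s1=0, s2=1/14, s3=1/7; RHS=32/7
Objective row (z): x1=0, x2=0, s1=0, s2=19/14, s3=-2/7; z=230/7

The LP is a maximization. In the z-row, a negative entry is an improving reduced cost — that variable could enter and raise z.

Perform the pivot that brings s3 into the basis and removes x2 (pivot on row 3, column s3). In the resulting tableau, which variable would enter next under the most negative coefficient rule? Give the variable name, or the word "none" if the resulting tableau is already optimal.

Pivot element 1/7. New z-row = old z-row − (-2/7)·(row 3/(1/7)).
Updated z-row coefficients: x1: 0, x2: 2, s1: 0, s2: 3/2, s3: 0.
No coefficient is strictly negative; the tableau after this pivot is optimal.

none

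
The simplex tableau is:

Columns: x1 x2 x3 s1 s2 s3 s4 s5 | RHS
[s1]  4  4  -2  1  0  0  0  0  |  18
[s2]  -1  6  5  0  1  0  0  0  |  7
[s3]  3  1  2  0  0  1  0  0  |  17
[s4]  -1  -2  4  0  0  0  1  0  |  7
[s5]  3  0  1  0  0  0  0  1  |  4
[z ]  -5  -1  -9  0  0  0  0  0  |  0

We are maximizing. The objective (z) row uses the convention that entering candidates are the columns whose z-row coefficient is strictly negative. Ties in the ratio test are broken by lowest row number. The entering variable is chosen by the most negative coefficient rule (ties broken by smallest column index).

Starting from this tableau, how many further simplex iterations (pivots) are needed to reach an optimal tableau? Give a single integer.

pivot: x3 in, s2 out → z = 63/5
pivot: x1 in, s5 out → z = 145/8
No improving column remains; optimal.

2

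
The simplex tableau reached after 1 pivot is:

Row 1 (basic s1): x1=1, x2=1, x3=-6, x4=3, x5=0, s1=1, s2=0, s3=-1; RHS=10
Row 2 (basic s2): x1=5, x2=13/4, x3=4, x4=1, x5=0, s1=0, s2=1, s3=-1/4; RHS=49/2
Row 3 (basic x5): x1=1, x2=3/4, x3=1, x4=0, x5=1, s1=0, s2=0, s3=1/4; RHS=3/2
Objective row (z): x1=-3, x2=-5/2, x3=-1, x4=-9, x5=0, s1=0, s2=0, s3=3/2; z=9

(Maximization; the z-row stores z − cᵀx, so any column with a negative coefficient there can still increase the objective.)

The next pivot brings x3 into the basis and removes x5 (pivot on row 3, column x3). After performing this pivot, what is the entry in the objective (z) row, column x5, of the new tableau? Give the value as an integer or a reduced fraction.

1

Pivot element is row 3, column x3: 1.
Normalize row 3: new (row 3, x5) = 1/1 = 1.
z-row ← z-row − (-1)·(new row 3): 0 − (-1)·1 = 1.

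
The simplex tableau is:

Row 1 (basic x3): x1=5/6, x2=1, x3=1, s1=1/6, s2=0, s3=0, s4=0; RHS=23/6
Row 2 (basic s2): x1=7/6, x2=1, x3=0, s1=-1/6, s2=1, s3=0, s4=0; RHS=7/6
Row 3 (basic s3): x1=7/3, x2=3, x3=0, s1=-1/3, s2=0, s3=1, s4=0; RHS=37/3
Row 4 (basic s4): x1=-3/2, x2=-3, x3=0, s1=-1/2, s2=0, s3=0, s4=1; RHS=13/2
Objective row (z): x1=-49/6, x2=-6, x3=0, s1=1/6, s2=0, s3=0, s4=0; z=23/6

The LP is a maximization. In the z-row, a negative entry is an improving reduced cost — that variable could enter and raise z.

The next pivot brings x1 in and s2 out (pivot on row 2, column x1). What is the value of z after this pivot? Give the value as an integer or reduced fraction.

Minimum ratio for x1: (7/6)/(7/6) = 1.
z changes by −(z-row coeff of x1)·ratio = −(-49/6)·1 = 49/6.
New z = 23/6 + (49/6) = 12.

12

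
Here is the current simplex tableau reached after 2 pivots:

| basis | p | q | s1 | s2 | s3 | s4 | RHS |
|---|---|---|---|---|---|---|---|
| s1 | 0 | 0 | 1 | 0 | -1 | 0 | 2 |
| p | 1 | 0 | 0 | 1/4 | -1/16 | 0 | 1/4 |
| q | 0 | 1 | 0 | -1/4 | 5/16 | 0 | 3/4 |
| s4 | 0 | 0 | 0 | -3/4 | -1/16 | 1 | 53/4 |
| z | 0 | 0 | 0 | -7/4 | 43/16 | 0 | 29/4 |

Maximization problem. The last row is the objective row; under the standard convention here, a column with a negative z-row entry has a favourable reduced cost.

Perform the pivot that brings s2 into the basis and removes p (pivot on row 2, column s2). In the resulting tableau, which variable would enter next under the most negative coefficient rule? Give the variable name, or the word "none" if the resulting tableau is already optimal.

none

Pivot element 1/4. New z-row = old z-row − (-7/4)·(row 2/(1/4)).
Updated z-row coefficients: p: 7, q: 0, s1: 0, s2: 0, s3: 9/4, s4: 0.
No coefficient is strictly negative; the tableau after this pivot is optimal.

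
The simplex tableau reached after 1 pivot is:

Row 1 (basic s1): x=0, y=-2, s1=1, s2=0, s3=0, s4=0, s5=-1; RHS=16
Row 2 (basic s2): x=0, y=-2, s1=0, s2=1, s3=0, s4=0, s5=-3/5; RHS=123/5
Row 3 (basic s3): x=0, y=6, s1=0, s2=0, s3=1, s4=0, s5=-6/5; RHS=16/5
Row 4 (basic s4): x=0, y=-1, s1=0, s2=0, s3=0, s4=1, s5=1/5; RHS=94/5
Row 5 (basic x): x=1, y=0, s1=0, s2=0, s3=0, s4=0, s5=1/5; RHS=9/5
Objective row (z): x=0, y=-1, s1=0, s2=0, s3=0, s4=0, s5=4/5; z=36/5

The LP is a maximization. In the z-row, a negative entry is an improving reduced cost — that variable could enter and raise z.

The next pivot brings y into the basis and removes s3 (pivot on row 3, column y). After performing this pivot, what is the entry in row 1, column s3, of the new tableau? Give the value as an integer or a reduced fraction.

1/3

Pivot element is row 3, column y: 6.
Normalize row 3: new (row 3, s3) = 1/6 = 1/6.
row 1 ← row 1 − (-2)·(new row 3): 0 − (-2)·(1/6) = 1/3.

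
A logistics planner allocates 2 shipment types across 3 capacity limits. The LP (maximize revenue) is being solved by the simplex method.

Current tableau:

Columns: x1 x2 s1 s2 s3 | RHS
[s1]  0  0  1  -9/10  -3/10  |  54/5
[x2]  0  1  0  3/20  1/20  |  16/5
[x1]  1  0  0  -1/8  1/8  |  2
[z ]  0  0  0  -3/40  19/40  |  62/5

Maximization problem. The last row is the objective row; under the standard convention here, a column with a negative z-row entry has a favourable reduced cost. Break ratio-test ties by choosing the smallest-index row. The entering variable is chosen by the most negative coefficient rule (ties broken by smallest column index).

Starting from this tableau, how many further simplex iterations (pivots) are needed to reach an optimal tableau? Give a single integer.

pivot: s2 in, x2 out → z = 14
No improving column remains; optimal.

1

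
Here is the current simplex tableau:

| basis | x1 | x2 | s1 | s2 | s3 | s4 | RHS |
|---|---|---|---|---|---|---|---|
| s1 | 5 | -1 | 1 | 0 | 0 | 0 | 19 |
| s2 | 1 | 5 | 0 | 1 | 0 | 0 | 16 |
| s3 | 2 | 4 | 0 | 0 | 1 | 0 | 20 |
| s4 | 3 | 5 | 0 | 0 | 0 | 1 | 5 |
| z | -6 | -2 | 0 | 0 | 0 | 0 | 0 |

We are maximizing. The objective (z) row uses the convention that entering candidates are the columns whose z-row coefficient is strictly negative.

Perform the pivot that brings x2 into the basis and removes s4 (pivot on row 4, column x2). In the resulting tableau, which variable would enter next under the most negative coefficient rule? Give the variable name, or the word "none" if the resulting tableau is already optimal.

x1

Pivot element 5. New z-row = old z-row − (-2)·(row 4/5).
Updated z-row coefficients: x1: -24/5, x2: 0, s1: 0, s2: 0, s3: 0, s4: 2/5.
The most negative is -24/5 in column x1, so x1 would enter next.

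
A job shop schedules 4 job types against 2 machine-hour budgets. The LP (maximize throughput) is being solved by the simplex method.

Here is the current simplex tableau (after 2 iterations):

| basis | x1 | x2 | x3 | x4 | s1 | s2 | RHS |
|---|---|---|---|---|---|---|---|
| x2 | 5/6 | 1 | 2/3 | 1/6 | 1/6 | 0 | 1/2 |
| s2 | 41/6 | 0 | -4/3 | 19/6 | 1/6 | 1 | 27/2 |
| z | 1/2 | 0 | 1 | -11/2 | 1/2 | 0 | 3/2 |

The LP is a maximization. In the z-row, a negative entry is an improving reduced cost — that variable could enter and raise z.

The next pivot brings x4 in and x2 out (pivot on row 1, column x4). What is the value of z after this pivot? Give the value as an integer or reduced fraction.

Minimum ratio for x4: (1/2)/(1/6) = 3.
z changes by −(z-row coeff of x4)·ratio = −(-11/2)·3 = 33/2.
New z = 3/2 + (33/2) = 18.

18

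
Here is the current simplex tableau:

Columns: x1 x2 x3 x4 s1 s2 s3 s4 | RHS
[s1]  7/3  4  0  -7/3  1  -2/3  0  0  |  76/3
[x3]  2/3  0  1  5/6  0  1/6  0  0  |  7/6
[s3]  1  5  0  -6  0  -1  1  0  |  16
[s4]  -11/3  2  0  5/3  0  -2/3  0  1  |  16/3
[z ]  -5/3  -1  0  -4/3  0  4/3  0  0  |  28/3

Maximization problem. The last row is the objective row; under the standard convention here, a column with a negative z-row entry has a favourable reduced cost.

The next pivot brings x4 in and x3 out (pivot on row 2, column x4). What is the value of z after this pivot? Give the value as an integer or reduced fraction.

Minimum ratio for x4: (7/6)/(5/6) = 7/5.
z changes by −(z-row coeff of x4)·ratio = −(-4/3)·(7/5) = 28/15.
New z = 28/3 + (28/15) = 56/5.

56/5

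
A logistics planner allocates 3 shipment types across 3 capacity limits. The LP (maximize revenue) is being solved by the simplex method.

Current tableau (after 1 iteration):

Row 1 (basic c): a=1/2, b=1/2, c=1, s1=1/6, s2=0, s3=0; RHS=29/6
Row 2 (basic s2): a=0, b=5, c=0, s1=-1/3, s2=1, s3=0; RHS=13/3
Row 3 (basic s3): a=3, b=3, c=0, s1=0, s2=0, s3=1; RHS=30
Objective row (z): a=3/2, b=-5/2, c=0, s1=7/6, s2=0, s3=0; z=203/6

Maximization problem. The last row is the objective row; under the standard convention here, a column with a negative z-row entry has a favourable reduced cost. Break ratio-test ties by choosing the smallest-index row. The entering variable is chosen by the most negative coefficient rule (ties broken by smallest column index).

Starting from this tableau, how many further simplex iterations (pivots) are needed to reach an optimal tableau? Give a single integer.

pivot: b in, s2 out → z = 36
No improving column remains; optimal.

1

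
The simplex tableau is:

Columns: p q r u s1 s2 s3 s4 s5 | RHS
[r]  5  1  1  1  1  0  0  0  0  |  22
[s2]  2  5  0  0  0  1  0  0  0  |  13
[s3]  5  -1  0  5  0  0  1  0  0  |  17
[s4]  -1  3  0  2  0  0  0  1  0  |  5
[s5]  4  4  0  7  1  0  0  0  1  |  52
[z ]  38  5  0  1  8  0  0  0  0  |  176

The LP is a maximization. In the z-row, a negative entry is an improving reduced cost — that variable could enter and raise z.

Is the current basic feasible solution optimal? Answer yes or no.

No objective-row coefficient is strictly negative, so no entering variable exists; the tableau is optimal.

yes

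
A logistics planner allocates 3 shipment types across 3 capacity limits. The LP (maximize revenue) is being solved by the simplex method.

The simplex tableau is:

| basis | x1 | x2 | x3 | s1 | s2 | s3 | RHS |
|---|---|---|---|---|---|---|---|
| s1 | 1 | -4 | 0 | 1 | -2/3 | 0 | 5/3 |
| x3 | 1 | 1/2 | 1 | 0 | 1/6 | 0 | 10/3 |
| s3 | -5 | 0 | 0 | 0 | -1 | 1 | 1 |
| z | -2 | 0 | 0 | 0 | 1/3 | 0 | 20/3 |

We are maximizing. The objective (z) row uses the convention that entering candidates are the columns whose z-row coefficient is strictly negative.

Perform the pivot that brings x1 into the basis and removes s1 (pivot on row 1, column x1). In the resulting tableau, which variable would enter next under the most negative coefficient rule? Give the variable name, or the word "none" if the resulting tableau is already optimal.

x2

Pivot element 1. New z-row = old z-row − (-2)·(row 1/1).
Updated z-row coefficients: x1: 0, x2: -8, x3: 0, s1: 2, s2: -1, s3: 0.
The most negative is -8 in column x2, so x2 would enter next.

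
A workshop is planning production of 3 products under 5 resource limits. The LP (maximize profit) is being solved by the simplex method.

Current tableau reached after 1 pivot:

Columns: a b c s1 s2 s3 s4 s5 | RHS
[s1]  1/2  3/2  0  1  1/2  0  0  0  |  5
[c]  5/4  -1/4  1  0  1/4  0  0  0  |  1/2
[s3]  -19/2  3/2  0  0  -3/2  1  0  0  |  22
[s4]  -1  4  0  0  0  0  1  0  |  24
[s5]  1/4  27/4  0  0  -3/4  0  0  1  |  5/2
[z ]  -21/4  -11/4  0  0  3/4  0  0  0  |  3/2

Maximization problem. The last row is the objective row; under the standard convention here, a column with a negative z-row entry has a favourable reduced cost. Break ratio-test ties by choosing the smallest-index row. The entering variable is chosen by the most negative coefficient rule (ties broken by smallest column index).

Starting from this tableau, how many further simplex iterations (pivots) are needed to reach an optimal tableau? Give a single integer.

2

pivot: a in, c out → z = 18/5
pivot: b in, s5 out → z = 84/17
No improving column remains; optimal.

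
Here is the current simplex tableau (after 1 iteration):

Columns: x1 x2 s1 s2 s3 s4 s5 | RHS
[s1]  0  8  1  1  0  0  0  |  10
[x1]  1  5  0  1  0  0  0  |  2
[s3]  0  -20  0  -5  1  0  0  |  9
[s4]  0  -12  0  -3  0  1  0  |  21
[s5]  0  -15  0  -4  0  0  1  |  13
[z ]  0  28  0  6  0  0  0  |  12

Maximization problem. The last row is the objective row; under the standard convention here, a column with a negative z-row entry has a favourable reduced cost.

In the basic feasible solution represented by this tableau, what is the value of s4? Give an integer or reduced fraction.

s4 is basic (row 4); its value is the RHS of that row: 21.

21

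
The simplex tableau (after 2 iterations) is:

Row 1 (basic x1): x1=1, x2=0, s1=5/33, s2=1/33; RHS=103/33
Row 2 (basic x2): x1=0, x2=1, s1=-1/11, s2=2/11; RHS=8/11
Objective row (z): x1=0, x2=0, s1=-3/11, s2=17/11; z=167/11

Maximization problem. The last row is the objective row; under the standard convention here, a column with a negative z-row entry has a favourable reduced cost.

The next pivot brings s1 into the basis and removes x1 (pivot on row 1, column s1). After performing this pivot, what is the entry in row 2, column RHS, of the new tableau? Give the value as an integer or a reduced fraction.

13/5

Pivot element is row 1, column s1: 5/33.
Normalize row 1: new (row 1, RHS) = (103/33)/(5/33) = 103/5.
row 2 ← row 2 − (-1/11)·(new row 1): 8/11 − (-1/11)·(103/5) = 13/5.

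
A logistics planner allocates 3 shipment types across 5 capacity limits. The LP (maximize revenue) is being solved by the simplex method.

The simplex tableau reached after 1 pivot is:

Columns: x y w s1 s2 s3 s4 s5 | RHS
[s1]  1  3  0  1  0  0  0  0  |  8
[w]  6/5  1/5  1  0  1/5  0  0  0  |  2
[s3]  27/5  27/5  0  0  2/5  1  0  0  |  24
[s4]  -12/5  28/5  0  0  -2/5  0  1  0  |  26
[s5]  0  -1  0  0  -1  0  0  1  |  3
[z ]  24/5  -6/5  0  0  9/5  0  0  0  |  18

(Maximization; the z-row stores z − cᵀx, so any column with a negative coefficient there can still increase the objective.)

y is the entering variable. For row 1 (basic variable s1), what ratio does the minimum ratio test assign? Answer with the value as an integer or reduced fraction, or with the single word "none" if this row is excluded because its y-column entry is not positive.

8/3

Ratio = RHS / (y entry) = 8 / 3 = 8/3.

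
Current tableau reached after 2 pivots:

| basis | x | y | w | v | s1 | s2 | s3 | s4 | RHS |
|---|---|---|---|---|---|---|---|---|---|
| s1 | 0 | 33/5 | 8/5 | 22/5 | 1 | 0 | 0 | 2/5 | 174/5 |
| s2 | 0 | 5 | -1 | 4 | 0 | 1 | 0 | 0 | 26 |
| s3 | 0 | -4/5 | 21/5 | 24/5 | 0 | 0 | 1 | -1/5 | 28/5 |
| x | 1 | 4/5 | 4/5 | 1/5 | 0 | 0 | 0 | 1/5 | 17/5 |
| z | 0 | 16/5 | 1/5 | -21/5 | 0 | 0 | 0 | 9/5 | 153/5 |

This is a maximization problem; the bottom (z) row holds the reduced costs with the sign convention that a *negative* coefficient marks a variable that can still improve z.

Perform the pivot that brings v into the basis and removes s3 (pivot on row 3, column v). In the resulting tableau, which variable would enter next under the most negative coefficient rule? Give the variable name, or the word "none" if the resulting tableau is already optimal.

Pivot element 24/5. New z-row = old z-row − (-21/5)·(row 3/(24/5)).
Updated z-row coefficients: x: 0, y: 5/2, w: 31/8, v: 0, s1: 0, s2: 0, s3: 7/8, s4: 13/8.
No coefficient is strictly negative; the tableau after this pivot is optimal.

none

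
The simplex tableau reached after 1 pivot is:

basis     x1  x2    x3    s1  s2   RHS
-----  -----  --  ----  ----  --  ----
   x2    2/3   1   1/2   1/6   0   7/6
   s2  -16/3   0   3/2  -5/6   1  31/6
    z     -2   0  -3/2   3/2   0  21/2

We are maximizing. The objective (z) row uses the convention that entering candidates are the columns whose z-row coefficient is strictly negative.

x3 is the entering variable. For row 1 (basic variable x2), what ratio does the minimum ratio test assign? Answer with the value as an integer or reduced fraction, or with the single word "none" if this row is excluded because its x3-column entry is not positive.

Ratio = RHS / (x3 entry) = (7/6) / (1/2) = 7/3.

7/3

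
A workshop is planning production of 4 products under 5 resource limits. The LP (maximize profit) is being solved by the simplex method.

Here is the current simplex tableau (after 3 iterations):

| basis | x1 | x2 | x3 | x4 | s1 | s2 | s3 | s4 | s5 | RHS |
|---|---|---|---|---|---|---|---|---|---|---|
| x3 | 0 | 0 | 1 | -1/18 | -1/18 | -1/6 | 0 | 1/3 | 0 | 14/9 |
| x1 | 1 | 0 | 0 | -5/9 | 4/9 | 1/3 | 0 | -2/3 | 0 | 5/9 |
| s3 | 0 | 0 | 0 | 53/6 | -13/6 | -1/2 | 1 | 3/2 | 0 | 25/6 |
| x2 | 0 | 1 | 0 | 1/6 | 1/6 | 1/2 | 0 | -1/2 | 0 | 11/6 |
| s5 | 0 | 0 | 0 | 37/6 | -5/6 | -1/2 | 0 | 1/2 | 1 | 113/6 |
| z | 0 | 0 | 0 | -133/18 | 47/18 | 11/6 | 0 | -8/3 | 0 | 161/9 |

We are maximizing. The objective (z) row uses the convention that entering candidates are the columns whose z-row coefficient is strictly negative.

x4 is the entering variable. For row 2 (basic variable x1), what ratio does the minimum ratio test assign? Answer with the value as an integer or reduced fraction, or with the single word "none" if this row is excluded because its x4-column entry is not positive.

none

The x4 entry in row 2 is -5/9 ≤ 0, so this row gives no ratio.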